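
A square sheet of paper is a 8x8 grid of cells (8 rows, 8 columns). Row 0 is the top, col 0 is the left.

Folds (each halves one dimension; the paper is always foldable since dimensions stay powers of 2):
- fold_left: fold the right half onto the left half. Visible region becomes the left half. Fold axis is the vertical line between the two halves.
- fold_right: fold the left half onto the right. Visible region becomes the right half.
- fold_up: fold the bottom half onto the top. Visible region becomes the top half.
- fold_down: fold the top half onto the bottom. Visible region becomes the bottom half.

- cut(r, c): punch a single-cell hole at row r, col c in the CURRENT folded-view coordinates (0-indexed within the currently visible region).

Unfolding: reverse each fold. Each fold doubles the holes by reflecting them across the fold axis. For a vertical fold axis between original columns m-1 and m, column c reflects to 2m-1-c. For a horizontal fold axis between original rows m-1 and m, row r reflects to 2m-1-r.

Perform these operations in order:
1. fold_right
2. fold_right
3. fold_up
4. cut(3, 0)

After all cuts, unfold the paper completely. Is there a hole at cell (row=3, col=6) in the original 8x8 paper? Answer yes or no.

Op 1 fold_right: fold axis v@4; visible region now rows[0,8) x cols[4,8) = 8x4
Op 2 fold_right: fold axis v@6; visible region now rows[0,8) x cols[6,8) = 8x2
Op 3 fold_up: fold axis h@4; visible region now rows[0,4) x cols[6,8) = 4x2
Op 4 cut(3, 0): punch at orig (3,6); cuts so far [(3, 6)]; region rows[0,4) x cols[6,8) = 4x2
Unfold 1 (reflect across h@4): 2 holes -> [(3, 6), (4, 6)]
Unfold 2 (reflect across v@6): 4 holes -> [(3, 5), (3, 6), (4, 5), (4, 6)]
Unfold 3 (reflect across v@4): 8 holes -> [(3, 1), (3, 2), (3, 5), (3, 6), (4, 1), (4, 2), (4, 5), (4, 6)]
Holes: [(3, 1), (3, 2), (3, 5), (3, 6), (4, 1), (4, 2), (4, 5), (4, 6)]

Answer: yes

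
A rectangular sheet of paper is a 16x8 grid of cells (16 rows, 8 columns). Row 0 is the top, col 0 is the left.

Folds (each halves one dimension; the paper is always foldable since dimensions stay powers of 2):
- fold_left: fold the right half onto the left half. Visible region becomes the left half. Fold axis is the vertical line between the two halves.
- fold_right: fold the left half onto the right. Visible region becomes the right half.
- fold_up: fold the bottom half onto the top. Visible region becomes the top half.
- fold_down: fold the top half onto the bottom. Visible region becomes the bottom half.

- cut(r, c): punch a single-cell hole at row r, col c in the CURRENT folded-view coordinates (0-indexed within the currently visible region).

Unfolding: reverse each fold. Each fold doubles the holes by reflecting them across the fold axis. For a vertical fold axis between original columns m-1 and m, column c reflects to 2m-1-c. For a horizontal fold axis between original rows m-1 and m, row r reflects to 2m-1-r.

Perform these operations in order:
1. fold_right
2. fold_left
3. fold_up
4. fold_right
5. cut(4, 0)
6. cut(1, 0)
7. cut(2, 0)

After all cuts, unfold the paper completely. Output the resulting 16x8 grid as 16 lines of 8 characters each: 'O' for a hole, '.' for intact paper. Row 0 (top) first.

Answer: ........
OOOOOOOO
OOOOOOOO
........
OOOOOOOO
........
........
........
........
........
........
OOOOOOOO
........
OOOOOOOO
OOOOOOOO
........

Derivation:
Op 1 fold_right: fold axis v@4; visible region now rows[0,16) x cols[4,8) = 16x4
Op 2 fold_left: fold axis v@6; visible region now rows[0,16) x cols[4,6) = 16x2
Op 3 fold_up: fold axis h@8; visible region now rows[0,8) x cols[4,6) = 8x2
Op 4 fold_right: fold axis v@5; visible region now rows[0,8) x cols[5,6) = 8x1
Op 5 cut(4, 0): punch at orig (4,5); cuts so far [(4, 5)]; region rows[0,8) x cols[5,6) = 8x1
Op 6 cut(1, 0): punch at orig (1,5); cuts so far [(1, 5), (4, 5)]; region rows[0,8) x cols[5,6) = 8x1
Op 7 cut(2, 0): punch at orig (2,5); cuts so far [(1, 5), (2, 5), (4, 5)]; region rows[0,8) x cols[5,6) = 8x1
Unfold 1 (reflect across v@5): 6 holes -> [(1, 4), (1, 5), (2, 4), (2, 5), (4, 4), (4, 5)]
Unfold 2 (reflect across h@8): 12 holes -> [(1, 4), (1, 5), (2, 4), (2, 5), (4, 4), (4, 5), (11, 4), (11, 5), (13, 4), (13, 5), (14, 4), (14, 5)]
Unfold 3 (reflect across v@6): 24 holes -> [(1, 4), (1, 5), (1, 6), (1, 7), (2, 4), (2, 5), (2, 6), (2, 7), (4, 4), (4, 5), (4, 6), (4, 7), (11, 4), (11, 5), (11, 6), (11, 7), (13, 4), (13, 5), (13, 6), (13, 7), (14, 4), (14, 5), (14, 6), (14, 7)]
Unfold 4 (reflect across v@4): 48 holes -> [(1, 0), (1, 1), (1, 2), (1, 3), (1, 4), (1, 5), (1, 6), (1, 7), (2, 0), (2, 1), (2, 2), (2, 3), (2, 4), (2, 5), (2, 6), (2, 7), (4, 0), (4, 1), (4, 2), (4, 3), (4, 4), (4, 5), (4, 6), (4, 7), (11, 0), (11, 1), (11, 2), (11, 3), (11, 4), (11, 5), (11, 6), (11, 7), (13, 0), (13, 1), (13, 2), (13, 3), (13, 4), (13, 5), (13, 6), (13, 7), (14, 0), (14, 1), (14, 2), (14, 3), (14, 4), (14, 5), (14, 6), (14, 7)]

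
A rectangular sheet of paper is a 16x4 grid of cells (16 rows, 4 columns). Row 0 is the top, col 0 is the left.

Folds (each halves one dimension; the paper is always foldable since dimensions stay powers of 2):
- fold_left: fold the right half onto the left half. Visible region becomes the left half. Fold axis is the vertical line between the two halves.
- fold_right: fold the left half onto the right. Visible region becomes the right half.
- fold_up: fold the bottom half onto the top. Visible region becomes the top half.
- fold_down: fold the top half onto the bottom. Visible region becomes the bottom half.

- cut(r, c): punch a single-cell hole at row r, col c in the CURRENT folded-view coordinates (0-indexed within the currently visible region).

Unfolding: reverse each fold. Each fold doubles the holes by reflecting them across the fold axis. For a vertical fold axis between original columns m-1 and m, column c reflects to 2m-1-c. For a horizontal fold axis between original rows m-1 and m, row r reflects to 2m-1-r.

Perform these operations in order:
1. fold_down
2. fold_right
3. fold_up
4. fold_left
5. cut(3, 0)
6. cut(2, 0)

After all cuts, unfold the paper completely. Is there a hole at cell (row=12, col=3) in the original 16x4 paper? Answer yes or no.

Answer: yes

Derivation:
Op 1 fold_down: fold axis h@8; visible region now rows[8,16) x cols[0,4) = 8x4
Op 2 fold_right: fold axis v@2; visible region now rows[8,16) x cols[2,4) = 8x2
Op 3 fold_up: fold axis h@12; visible region now rows[8,12) x cols[2,4) = 4x2
Op 4 fold_left: fold axis v@3; visible region now rows[8,12) x cols[2,3) = 4x1
Op 5 cut(3, 0): punch at orig (11,2); cuts so far [(11, 2)]; region rows[8,12) x cols[2,3) = 4x1
Op 6 cut(2, 0): punch at orig (10,2); cuts so far [(10, 2), (11, 2)]; region rows[8,12) x cols[2,3) = 4x1
Unfold 1 (reflect across v@3): 4 holes -> [(10, 2), (10, 3), (11, 2), (11, 3)]
Unfold 2 (reflect across h@12): 8 holes -> [(10, 2), (10, 3), (11, 2), (11, 3), (12, 2), (12, 3), (13, 2), (13, 3)]
Unfold 3 (reflect across v@2): 16 holes -> [(10, 0), (10, 1), (10, 2), (10, 3), (11, 0), (11, 1), (11, 2), (11, 3), (12, 0), (12, 1), (12, 2), (12, 3), (13, 0), (13, 1), (13, 2), (13, 3)]
Unfold 4 (reflect across h@8): 32 holes -> [(2, 0), (2, 1), (2, 2), (2, 3), (3, 0), (3, 1), (3, 2), (3, 3), (4, 0), (4, 1), (4, 2), (4, 3), (5, 0), (5, 1), (5, 2), (5, 3), (10, 0), (10, 1), (10, 2), (10, 3), (11, 0), (11, 1), (11, 2), (11, 3), (12, 0), (12, 1), (12, 2), (12, 3), (13, 0), (13, 1), (13, 2), (13, 3)]
Holes: [(2, 0), (2, 1), (2, 2), (2, 3), (3, 0), (3, 1), (3, 2), (3, 3), (4, 0), (4, 1), (4, 2), (4, 3), (5, 0), (5, 1), (5, 2), (5, 3), (10, 0), (10, 1), (10, 2), (10, 3), (11, 0), (11, 1), (11, 2), (11, 3), (12, 0), (12, 1), (12, 2), (12, 3), (13, 0), (13, 1), (13, 2), (13, 3)]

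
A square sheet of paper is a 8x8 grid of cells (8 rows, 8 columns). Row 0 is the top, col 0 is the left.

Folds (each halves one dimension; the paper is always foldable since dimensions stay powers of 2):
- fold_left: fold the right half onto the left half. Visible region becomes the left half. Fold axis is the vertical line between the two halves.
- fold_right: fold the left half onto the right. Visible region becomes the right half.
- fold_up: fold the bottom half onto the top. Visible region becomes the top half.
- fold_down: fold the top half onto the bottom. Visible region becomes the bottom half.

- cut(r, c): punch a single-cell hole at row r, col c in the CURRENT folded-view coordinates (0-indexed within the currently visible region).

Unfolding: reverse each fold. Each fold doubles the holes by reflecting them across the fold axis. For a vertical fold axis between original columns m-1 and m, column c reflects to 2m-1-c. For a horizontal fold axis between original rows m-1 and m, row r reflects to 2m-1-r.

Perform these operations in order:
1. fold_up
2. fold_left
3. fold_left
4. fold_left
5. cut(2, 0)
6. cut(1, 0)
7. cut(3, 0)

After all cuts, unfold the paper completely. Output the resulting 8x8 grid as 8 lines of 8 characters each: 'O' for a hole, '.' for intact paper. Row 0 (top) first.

Answer: ........
OOOOOOOO
OOOOOOOO
OOOOOOOO
OOOOOOOO
OOOOOOOO
OOOOOOOO
........

Derivation:
Op 1 fold_up: fold axis h@4; visible region now rows[0,4) x cols[0,8) = 4x8
Op 2 fold_left: fold axis v@4; visible region now rows[0,4) x cols[0,4) = 4x4
Op 3 fold_left: fold axis v@2; visible region now rows[0,4) x cols[0,2) = 4x2
Op 4 fold_left: fold axis v@1; visible region now rows[0,4) x cols[0,1) = 4x1
Op 5 cut(2, 0): punch at orig (2,0); cuts so far [(2, 0)]; region rows[0,4) x cols[0,1) = 4x1
Op 6 cut(1, 0): punch at orig (1,0); cuts so far [(1, 0), (2, 0)]; region rows[0,4) x cols[0,1) = 4x1
Op 7 cut(3, 0): punch at orig (3,0); cuts so far [(1, 0), (2, 0), (3, 0)]; region rows[0,4) x cols[0,1) = 4x1
Unfold 1 (reflect across v@1): 6 holes -> [(1, 0), (1, 1), (2, 0), (2, 1), (3, 0), (3, 1)]
Unfold 2 (reflect across v@2): 12 holes -> [(1, 0), (1, 1), (1, 2), (1, 3), (2, 0), (2, 1), (2, 2), (2, 3), (3, 0), (3, 1), (3, 2), (3, 3)]
Unfold 3 (reflect across v@4): 24 holes -> [(1, 0), (1, 1), (1, 2), (1, 3), (1, 4), (1, 5), (1, 6), (1, 7), (2, 0), (2, 1), (2, 2), (2, 3), (2, 4), (2, 5), (2, 6), (2, 7), (3, 0), (3, 1), (3, 2), (3, 3), (3, 4), (3, 5), (3, 6), (3, 7)]
Unfold 4 (reflect across h@4): 48 holes -> [(1, 0), (1, 1), (1, 2), (1, 3), (1, 4), (1, 5), (1, 6), (1, 7), (2, 0), (2, 1), (2, 2), (2, 3), (2, 4), (2, 5), (2, 6), (2, 7), (3, 0), (3, 1), (3, 2), (3, 3), (3, 4), (3, 5), (3, 6), (3, 7), (4, 0), (4, 1), (4, 2), (4, 3), (4, 4), (4, 5), (4, 6), (4, 7), (5, 0), (5, 1), (5, 2), (5, 3), (5, 4), (5, 5), (5, 6), (5, 7), (6, 0), (6, 1), (6, 2), (6, 3), (6, 4), (6, 5), (6, 6), (6, 7)]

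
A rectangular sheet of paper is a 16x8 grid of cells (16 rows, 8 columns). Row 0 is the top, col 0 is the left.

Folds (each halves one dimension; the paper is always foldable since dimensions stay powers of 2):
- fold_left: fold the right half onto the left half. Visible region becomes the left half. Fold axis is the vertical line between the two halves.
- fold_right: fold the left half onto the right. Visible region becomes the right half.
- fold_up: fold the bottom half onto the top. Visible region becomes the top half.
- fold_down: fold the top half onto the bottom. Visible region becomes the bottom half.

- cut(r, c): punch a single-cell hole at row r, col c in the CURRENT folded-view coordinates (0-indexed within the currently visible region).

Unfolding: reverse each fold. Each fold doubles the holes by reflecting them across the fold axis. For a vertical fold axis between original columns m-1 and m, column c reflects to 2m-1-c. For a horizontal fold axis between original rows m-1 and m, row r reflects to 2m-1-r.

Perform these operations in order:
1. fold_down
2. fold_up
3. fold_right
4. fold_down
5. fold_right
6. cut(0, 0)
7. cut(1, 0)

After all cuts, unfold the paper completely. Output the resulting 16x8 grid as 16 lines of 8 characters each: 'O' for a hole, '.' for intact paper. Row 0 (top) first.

Op 1 fold_down: fold axis h@8; visible region now rows[8,16) x cols[0,8) = 8x8
Op 2 fold_up: fold axis h@12; visible region now rows[8,12) x cols[0,8) = 4x8
Op 3 fold_right: fold axis v@4; visible region now rows[8,12) x cols[4,8) = 4x4
Op 4 fold_down: fold axis h@10; visible region now rows[10,12) x cols[4,8) = 2x4
Op 5 fold_right: fold axis v@6; visible region now rows[10,12) x cols[6,8) = 2x2
Op 6 cut(0, 0): punch at orig (10,6); cuts so far [(10, 6)]; region rows[10,12) x cols[6,8) = 2x2
Op 7 cut(1, 0): punch at orig (11,6); cuts so far [(10, 6), (11, 6)]; region rows[10,12) x cols[6,8) = 2x2
Unfold 1 (reflect across v@6): 4 holes -> [(10, 5), (10, 6), (11, 5), (11, 6)]
Unfold 2 (reflect across h@10): 8 holes -> [(8, 5), (8, 6), (9, 5), (9, 6), (10, 5), (10, 6), (11, 5), (11, 6)]
Unfold 3 (reflect across v@4): 16 holes -> [(8, 1), (8, 2), (8, 5), (8, 6), (9, 1), (9, 2), (9, 5), (9, 6), (10, 1), (10, 2), (10, 5), (10, 6), (11, 1), (11, 2), (11, 5), (11, 6)]
Unfold 4 (reflect across h@12): 32 holes -> [(8, 1), (8, 2), (8, 5), (8, 6), (9, 1), (9, 2), (9, 5), (9, 6), (10, 1), (10, 2), (10, 5), (10, 6), (11, 1), (11, 2), (11, 5), (11, 6), (12, 1), (12, 2), (12, 5), (12, 6), (13, 1), (13, 2), (13, 5), (13, 6), (14, 1), (14, 2), (14, 5), (14, 6), (15, 1), (15, 2), (15, 5), (15, 6)]
Unfold 5 (reflect across h@8): 64 holes -> [(0, 1), (0, 2), (0, 5), (0, 6), (1, 1), (1, 2), (1, 5), (1, 6), (2, 1), (2, 2), (2, 5), (2, 6), (3, 1), (3, 2), (3, 5), (3, 6), (4, 1), (4, 2), (4, 5), (4, 6), (5, 1), (5, 2), (5, 5), (5, 6), (6, 1), (6, 2), (6, 5), (6, 6), (7, 1), (7, 2), (7, 5), (7, 6), (8, 1), (8, 2), (8, 5), (8, 6), (9, 1), (9, 2), (9, 5), (9, 6), (10, 1), (10, 2), (10, 5), (10, 6), (11, 1), (11, 2), (11, 5), (11, 6), (12, 1), (12, 2), (12, 5), (12, 6), (13, 1), (13, 2), (13, 5), (13, 6), (14, 1), (14, 2), (14, 5), (14, 6), (15, 1), (15, 2), (15, 5), (15, 6)]

Answer: .OO..OO.
.OO..OO.
.OO..OO.
.OO..OO.
.OO..OO.
.OO..OO.
.OO..OO.
.OO..OO.
.OO..OO.
.OO..OO.
.OO..OO.
.OO..OO.
.OO..OO.
.OO..OO.
.OO..OO.
.OO..OO.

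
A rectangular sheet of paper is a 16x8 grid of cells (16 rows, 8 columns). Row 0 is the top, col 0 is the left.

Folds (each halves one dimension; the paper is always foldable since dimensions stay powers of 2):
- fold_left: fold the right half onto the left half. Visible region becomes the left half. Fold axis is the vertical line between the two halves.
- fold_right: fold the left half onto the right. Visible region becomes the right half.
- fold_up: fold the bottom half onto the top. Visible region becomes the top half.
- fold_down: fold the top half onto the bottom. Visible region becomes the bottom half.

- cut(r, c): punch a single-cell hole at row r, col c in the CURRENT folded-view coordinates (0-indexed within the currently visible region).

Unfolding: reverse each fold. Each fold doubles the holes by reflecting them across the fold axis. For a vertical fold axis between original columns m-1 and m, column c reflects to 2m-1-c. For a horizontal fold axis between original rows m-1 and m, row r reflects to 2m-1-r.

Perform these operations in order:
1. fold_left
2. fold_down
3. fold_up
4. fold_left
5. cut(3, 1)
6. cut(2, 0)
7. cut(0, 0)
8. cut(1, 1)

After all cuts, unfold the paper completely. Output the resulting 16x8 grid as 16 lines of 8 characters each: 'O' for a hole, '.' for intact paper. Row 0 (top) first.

Answer: O..OO..O
.OO..OO.
O..OO..O
.OO..OO.
.OO..OO.
O..OO..O
.OO..OO.
O..OO..O
O..OO..O
.OO..OO.
O..OO..O
.OO..OO.
.OO..OO.
O..OO..O
.OO..OO.
O..OO..O

Derivation:
Op 1 fold_left: fold axis v@4; visible region now rows[0,16) x cols[0,4) = 16x4
Op 2 fold_down: fold axis h@8; visible region now rows[8,16) x cols[0,4) = 8x4
Op 3 fold_up: fold axis h@12; visible region now rows[8,12) x cols[0,4) = 4x4
Op 4 fold_left: fold axis v@2; visible region now rows[8,12) x cols[0,2) = 4x2
Op 5 cut(3, 1): punch at orig (11,1); cuts so far [(11, 1)]; region rows[8,12) x cols[0,2) = 4x2
Op 6 cut(2, 0): punch at orig (10,0); cuts so far [(10, 0), (11, 1)]; region rows[8,12) x cols[0,2) = 4x2
Op 7 cut(0, 0): punch at orig (8,0); cuts so far [(8, 0), (10, 0), (11, 1)]; region rows[8,12) x cols[0,2) = 4x2
Op 8 cut(1, 1): punch at orig (9,1); cuts so far [(8, 0), (9, 1), (10, 0), (11, 1)]; region rows[8,12) x cols[0,2) = 4x2
Unfold 1 (reflect across v@2): 8 holes -> [(8, 0), (8, 3), (9, 1), (9, 2), (10, 0), (10, 3), (11, 1), (11, 2)]
Unfold 2 (reflect across h@12): 16 holes -> [(8, 0), (8, 3), (9, 1), (9, 2), (10, 0), (10, 3), (11, 1), (11, 2), (12, 1), (12, 2), (13, 0), (13, 3), (14, 1), (14, 2), (15, 0), (15, 3)]
Unfold 3 (reflect across h@8): 32 holes -> [(0, 0), (0, 3), (1, 1), (1, 2), (2, 0), (2, 3), (3, 1), (3, 2), (4, 1), (4, 2), (5, 0), (5, 3), (6, 1), (6, 2), (7, 0), (7, 3), (8, 0), (8, 3), (9, 1), (9, 2), (10, 0), (10, 3), (11, 1), (11, 2), (12, 1), (12, 2), (13, 0), (13, 3), (14, 1), (14, 2), (15, 0), (15, 3)]
Unfold 4 (reflect across v@4): 64 holes -> [(0, 0), (0, 3), (0, 4), (0, 7), (1, 1), (1, 2), (1, 5), (1, 6), (2, 0), (2, 3), (2, 4), (2, 7), (3, 1), (3, 2), (3, 5), (3, 6), (4, 1), (4, 2), (4, 5), (4, 6), (5, 0), (5, 3), (5, 4), (5, 7), (6, 1), (6, 2), (6, 5), (6, 6), (7, 0), (7, 3), (7, 4), (7, 7), (8, 0), (8, 3), (8, 4), (8, 7), (9, 1), (9, 2), (9, 5), (9, 6), (10, 0), (10, 3), (10, 4), (10, 7), (11, 1), (11, 2), (11, 5), (11, 6), (12, 1), (12, 2), (12, 5), (12, 6), (13, 0), (13, 3), (13, 4), (13, 7), (14, 1), (14, 2), (14, 5), (14, 6), (15, 0), (15, 3), (15, 4), (15, 7)]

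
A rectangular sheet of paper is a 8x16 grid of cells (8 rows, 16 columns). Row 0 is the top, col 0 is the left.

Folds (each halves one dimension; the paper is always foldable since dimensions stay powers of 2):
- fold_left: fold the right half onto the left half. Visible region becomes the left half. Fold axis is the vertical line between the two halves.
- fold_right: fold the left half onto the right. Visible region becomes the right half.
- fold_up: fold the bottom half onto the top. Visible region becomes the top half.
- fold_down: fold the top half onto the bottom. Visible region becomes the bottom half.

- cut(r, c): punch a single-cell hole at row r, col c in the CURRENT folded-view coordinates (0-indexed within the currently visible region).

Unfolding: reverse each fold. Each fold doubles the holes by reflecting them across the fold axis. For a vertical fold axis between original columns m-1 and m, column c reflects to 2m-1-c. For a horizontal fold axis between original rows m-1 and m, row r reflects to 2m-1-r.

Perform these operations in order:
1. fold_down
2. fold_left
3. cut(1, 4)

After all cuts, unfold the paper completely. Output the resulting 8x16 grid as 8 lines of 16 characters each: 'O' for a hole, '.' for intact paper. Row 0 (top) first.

Answer: ................
................
....O......O....
................
................
....O......O....
................
................

Derivation:
Op 1 fold_down: fold axis h@4; visible region now rows[4,8) x cols[0,16) = 4x16
Op 2 fold_left: fold axis v@8; visible region now rows[4,8) x cols[0,8) = 4x8
Op 3 cut(1, 4): punch at orig (5,4); cuts so far [(5, 4)]; region rows[4,8) x cols[0,8) = 4x8
Unfold 1 (reflect across v@8): 2 holes -> [(5, 4), (5, 11)]
Unfold 2 (reflect across h@4): 4 holes -> [(2, 4), (2, 11), (5, 4), (5, 11)]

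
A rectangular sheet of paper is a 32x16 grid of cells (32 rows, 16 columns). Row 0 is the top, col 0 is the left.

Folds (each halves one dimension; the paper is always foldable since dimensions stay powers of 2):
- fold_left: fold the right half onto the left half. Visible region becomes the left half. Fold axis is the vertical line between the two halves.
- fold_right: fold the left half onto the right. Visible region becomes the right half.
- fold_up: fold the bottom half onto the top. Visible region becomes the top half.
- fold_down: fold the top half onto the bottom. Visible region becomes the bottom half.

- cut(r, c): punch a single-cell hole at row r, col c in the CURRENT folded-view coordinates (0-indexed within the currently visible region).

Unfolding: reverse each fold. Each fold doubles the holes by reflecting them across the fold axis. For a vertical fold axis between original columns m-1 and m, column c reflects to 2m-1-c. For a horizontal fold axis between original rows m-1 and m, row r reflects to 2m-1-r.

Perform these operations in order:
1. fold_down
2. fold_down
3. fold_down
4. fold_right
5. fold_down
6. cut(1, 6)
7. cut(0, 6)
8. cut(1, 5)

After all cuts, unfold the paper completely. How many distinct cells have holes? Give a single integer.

Op 1 fold_down: fold axis h@16; visible region now rows[16,32) x cols[0,16) = 16x16
Op 2 fold_down: fold axis h@24; visible region now rows[24,32) x cols[0,16) = 8x16
Op 3 fold_down: fold axis h@28; visible region now rows[28,32) x cols[0,16) = 4x16
Op 4 fold_right: fold axis v@8; visible region now rows[28,32) x cols[8,16) = 4x8
Op 5 fold_down: fold axis h@30; visible region now rows[30,32) x cols[8,16) = 2x8
Op 6 cut(1, 6): punch at orig (31,14); cuts so far [(31, 14)]; region rows[30,32) x cols[8,16) = 2x8
Op 7 cut(0, 6): punch at orig (30,14); cuts so far [(30, 14), (31, 14)]; region rows[30,32) x cols[8,16) = 2x8
Op 8 cut(1, 5): punch at orig (31,13); cuts so far [(30, 14), (31, 13), (31, 14)]; region rows[30,32) x cols[8,16) = 2x8
Unfold 1 (reflect across h@30): 6 holes -> [(28, 13), (28, 14), (29, 14), (30, 14), (31, 13), (31, 14)]
Unfold 2 (reflect across v@8): 12 holes -> [(28, 1), (28, 2), (28, 13), (28, 14), (29, 1), (29, 14), (30, 1), (30, 14), (31, 1), (31, 2), (31, 13), (31, 14)]
Unfold 3 (reflect across h@28): 24 holes -> [(24, 1), (24, 2), (24, 13), (24, 14), (25, 1), (25, 14), (26, 1), (26, 14), (27, 1), (27, 2), (27, 13), (27, 14), (28, 1), (28, 2), (28, 13), (28, 14), (29, 1), (29, 14), (30, 1), (30, 14), (31, 1), (31, 2), (31, 13), (31, 14)]
Unfold 4 (reflect across h@24): 48 holes -> [(16, 1), (16, 2), (16, 13), (16, 14), (17, 1), (17, 14), (18, 1), (18, 14), (19, 1), (19, 2), (19, 13), (19, 14), (20, 1), (20, 2), (20, 13), (20, 14), (21, 1), (21, 14), (22, 1), (22, 14), (23, 1), (23, 2), (23, 13), (23, 14), (24, 1), (24, 2), (24, 13), (24, 14), (25, 1), (25, 14), (26, 1), (26, 14), (27, 1), (27, 2), (27, 13), (27, 14), (28, 1), (28, 2), (28, 13), (28, 14), (29, 1), (29, 14), (30, 1), (30, 14), (31, 1), (31, 2), (31, 13), (31, 14)]
Unfold 5 (reflect across h@16): 96 holes -> [(0, 1), (0, 2), (0, 13), (0, 14), (1, 1), (1, 14), (2, 1), (2, 14), (3, 1), (3, 2), (3, 13), (3, 14), (4, 1), (4, 2), (4, 13), (4, 14), (5, 1), (5, 14), (6, 1), (6, 14), (7, 1), (7, 2), (7, 13), (7, 14), (8, 1), (8, 2), (8, 13), (8, 14), (9, 1), (9, 14), (10, 1), (10, 14), (11, 1), (11, 2), (11, 13), (11, 14), (12, 1), (12, 2), (12, 13), (12, 14), (13, 1), (13, 14), (14, 1), (14, 14), (15, 1), (15, 2), (15, 13), (15, 14), (16, 1), (16, 2), (16, 13), (16, 14), (17, 1), (17, 14), (18, 1), (18, 14), (19, 1), (19, 2), (19, 13), (19, 14), (20, 1), (20, 2), (20, 13), (20, 14), (21, 1), (21, 14), (22, 1), (22, 14), (23, 1), (23, 2), (23, 13), (23, 14), (24, 1), (24, 2), (24, 13), (24, 14), (25, 1), (25, 14), (26, 1), (26, 14), (27, 1), (27, 2), (27, 13), (27, 14), (28, 1), (28, 2), (28, 13), (28, 14), (29, 1), (29, 14), (30, 1), (30, 14), (31, 1), (31, 2), (31, 13), (31, 14)]

Answer: 96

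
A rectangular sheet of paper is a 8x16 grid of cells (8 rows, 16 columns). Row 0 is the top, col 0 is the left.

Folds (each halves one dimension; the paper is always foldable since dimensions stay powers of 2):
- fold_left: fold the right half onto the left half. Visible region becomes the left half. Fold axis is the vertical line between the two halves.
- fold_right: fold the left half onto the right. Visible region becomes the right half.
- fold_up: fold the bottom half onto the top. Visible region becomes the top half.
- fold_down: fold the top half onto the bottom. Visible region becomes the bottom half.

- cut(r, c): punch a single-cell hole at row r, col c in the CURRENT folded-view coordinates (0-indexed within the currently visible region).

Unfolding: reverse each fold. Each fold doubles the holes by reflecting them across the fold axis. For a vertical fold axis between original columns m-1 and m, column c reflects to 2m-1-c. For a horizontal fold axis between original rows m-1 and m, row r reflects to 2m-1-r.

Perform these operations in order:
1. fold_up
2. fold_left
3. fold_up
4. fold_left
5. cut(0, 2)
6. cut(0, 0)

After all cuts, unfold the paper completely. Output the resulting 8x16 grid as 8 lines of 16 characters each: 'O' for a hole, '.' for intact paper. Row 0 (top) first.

Op 1 fold_up: fold axis h@4; visible region now rows[0,4) x cols[0,16) = 4x16
Op 2 fold_left: fold axis v@8; visible region now rows[0,4) x cols[0,8) = 4x8
Op 3 fold_up: fold axis h@2; visible region now rows[0,2) x cols[0,8) = 2x8
Op 4 fold_left: fold axis v@4; visible region now rows[0,2) x cols[0,4) = 2x4
Op 5 cut(0, 2): punch at orig (0,2); cuts so far [(0, 2)]; region rows[0,2) x cols[0,4) = 2x4
Op 6 cut(0, 0): punch at orig (0,0); cuts so far [(0, 0), (0, 2)]; region rows[0,2) x cols[0,4) = 2x4
Unfold 1 (reflect across v@4): 4 holes -> [(0, 0), (0, 2), (0, 5), (0, 7)]
Unfold 2 (reflect across h@2): 8 holes -> [(0, 0), (0, 2), (0, 5), (0, 7), (3, 0), (3, 2), (3, 5), (3, 7)]
Unfold 3 (reflect across v@8): 16 holes -> [(0, 0), (0, 2), (0, 5), (0, 7), (0, 8), (0, 10), (0, 13), (0, 15), (3, 0), (3, 2), (3, 5), (3, 7), (3, 8), (3, 10), (3, 13), (3, 15)]
Unfold 4 (reflect across h@4): 32 holes -> [(0, 0), (0, 2), (0, 5), (0, 7), (0, 8), (0, 10), (0, 13), (0, 15), (3, 0), (3, 2), (3, 5), (3, 7), (3, 8), (3, 10), (3, 13), (3, 15), (4, 0), (4, 2), (4, 5), (4, 7), (4, 8), (4, 10), (4, 13), (4, 15), (7, 0), (7, 2), (7, 5), (7, 7), (7, 8), (7, 10), (7, 13), (7, 15)]

Answer: O.O..O.OO.O..O.O
................
................
O.O..O.OO.O..O.O
O.O..O.OO.O..O.O
................
................
O.O..O.OO.O..O.O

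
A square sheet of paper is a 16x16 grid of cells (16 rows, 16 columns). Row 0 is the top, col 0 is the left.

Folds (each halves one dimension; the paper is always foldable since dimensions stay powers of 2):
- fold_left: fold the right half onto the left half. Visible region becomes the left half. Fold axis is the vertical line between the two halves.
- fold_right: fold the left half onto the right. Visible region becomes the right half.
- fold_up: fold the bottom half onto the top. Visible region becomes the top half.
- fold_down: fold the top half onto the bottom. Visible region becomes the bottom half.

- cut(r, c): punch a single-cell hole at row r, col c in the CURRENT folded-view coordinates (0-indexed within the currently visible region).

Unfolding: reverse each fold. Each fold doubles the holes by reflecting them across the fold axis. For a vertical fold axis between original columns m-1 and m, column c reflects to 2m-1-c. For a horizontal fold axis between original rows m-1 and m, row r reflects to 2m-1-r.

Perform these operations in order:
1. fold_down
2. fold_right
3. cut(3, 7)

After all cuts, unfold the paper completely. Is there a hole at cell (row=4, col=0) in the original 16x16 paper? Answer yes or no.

Answer: yes

Derivation:
Op 1 fold_down: fold axis h@8; visible region now rows[8,16) x cols[0,16) = 8x16
Op 2 fold_right: fold axis v@8; visible region now rows[8,16) x cols[8,16) = 8x8
Op 3 cut(3, 7): punch at orig (11,15); cuts so far [(11, 15)]; region rows[8,16) x cols[8,16) = 8x8
Unfold 1 (reflect across v@8): 2 holes -> [(11, 0), (11, 15)]
Unfold 2 (reflect across h@8): 4 holes -> [(4, 0), (4, 15), (11, 0), (11, 15)]
Holes: [(4, 0), (4, 15), (11, 0), (11, 15)]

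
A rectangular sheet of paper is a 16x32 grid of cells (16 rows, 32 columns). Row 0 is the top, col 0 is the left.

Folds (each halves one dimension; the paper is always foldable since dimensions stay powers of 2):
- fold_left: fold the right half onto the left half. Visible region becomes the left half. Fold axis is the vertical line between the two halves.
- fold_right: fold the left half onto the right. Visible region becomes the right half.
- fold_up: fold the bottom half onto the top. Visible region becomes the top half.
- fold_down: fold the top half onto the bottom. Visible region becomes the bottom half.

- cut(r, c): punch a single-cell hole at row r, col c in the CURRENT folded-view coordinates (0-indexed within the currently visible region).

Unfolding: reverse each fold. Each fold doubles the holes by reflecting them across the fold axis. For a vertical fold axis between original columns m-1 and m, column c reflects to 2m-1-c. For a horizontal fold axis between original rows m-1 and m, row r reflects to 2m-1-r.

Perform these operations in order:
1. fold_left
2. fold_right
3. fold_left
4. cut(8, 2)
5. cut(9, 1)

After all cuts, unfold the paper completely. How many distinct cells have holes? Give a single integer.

Answer: 16

Derivation:
Op 1 fold_left: fold axis v@16; visible region now rows[0,16) x cols[0,16) = 16x16
Op 2 fold_right: fold axis v@8; visible region now rows[0,16) x cols[8,16) = 16x8
Op 3 fold_left: fold axis v@12; visible region now rows[0,16) x cols[8,12) = 16x4
Op 4 cut(8, 2): punch at orig (8,10); cuts so far [(8, 10)]; region rows[0,16) x cols[8,12) = 16x4
Op 5 cut(9, 1): punch at orig (9,9); cuts so far [(8, 10), (9, 9)]; region rows[0,16) x cols[8,12) = 16x4
Unfold 1 (reflect across v@12): 4 holes -> [(8, 10), (8, 13), (9, 9), (9, 14)]
Unfold 2 (reflect across v@8): 8 holes -> [(8, 2), (8, 5), (8, 10), (8, 13), (9, 1), (9, 6), (9, 9), (9, 14)]
Unfold 3 (reflect across v@16): 16 holes -> [(8, 2), (8, 5), (8, 10), (8, 13), (8, 18), (8, 21), (8, 26), (8, 29), (9, 1), (9, 6), (9, 9), (9, 14), (9, 17), (9, 22), (9, 25), (9, 30)]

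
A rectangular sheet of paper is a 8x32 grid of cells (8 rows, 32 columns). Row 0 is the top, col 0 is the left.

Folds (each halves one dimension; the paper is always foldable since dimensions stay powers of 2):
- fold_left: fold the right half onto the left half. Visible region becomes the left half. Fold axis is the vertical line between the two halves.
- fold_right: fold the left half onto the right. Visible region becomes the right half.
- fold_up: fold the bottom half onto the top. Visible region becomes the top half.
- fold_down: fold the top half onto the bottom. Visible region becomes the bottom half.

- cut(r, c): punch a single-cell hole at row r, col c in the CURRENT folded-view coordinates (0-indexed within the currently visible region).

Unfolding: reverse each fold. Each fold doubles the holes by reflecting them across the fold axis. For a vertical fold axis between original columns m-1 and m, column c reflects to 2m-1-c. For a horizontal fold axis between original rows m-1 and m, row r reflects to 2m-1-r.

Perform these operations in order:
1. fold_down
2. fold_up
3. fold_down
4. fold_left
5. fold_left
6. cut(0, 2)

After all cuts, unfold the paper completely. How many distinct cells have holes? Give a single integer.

Op 1 fold_down: fold axis h@4; visible region now rows[4,8) x cols[0,32) = 4x32
Op 2 fold_up: fold axis h@6; visible region now rows[4,6) x cols[0,32) = 2x32
Op 3 fold_down: fold axis h@5; visible region now rows[5,6) x cols[0,32) = 1x32
Op 4 fold_left: fold axis v@16; visible region now rows[5,6) x cols[0,16) = 1x16
Op 5 fold_left: fold axis v@8; visible region now rows[5,6) x cols[0,8) = 1x8
Op 6 cut(0, 2): punch at orig (5,2); cuts so far [(5, 2)]; region rows[5,6) x cols[0,8) = 1x8
Unfold 1 (reflect across v@8): 2 holes -> [(5, 2), (5, 13)]
Unfold 2 (reflect across v@16): 4 holes -> [(5, 2), (5, 13), (5, 18), (5, 29)]
Unfold 3 (reflect across h@5): 8 holes -> [(4, 2), (4, 13), (4, 18), (4, 29), (5, 2), (5, 13), (5, 18), (5, 29)]
Unfold 4 (reflect across h@6): 16 holes -> [(4, 2), (4, 13), (4, 18), (4, 29), (5, 2), (5, 13), (5, 18), (5, 29), (6, 2), (6, 13), (6, 18), (6, 29), (7, 2), (7, 13), (7, 18), (7, 29)]
Unfold 5 (reflect across h@4): 32 holes -> [(0, 2), (0, 13), (0, 18), (0, 29), (1, 2), (1, 13), (1, 18), (1, 29), (2, 2), (2, 13), (2, 18), (2, 29), (3, 2), (3, 13), (3, 18), (3, 29), (4, 2), (4, 13), (4, 18), (4, 29), (5, 2), (5, 13), (5, 18), (5, 29), (6, 2), (6, 13), (6, 18), (6, 29), (7, 2), (7, 13), (7, 18), (7, 29)]

Answer: 32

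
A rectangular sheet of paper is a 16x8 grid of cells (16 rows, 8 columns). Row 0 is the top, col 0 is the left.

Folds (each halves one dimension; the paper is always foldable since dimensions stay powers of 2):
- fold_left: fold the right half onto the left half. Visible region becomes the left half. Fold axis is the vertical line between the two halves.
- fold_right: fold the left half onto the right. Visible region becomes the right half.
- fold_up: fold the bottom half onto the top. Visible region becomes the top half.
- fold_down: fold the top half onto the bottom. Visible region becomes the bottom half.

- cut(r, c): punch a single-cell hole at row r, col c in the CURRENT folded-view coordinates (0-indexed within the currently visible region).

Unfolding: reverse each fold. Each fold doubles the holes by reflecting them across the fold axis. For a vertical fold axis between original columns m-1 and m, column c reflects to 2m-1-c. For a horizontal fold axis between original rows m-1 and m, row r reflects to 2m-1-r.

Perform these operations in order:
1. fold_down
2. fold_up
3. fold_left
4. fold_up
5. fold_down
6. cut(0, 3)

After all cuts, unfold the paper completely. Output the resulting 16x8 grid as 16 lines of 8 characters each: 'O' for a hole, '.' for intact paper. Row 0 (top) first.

Op 1 fold_down: fold axis h@8; visible region now rows[8,16) x cols[0,8) = 8x8
Op 2 fold_up: fold axis h@12; visible region now rows[8,12) x cols[0,8) = 4x8
Op 3 fold_left: fold axis v@4; visible region now rows[8,12) x cols[0,4) = 4x4
Op 4 fold_up: fold axis h@10; visible region now rows[8,10) x cols[0,4) = 2x4
Op 5 fold_down: fold axis h@9; visible region now rows[9,10) x cols[0,4) = 1x4
Op 6 cut(0, 3): punch at orig (9,3); cuts so far [(9, 3)]; region rows[9,10) x cols[0,4) = 1x4
Unfold 1 (reflect across h@9): 2 holes -> [(8, 3), (9, 3)]
Unfold 2 (reflect across h@10): 4 holes -> [(8, 3), (9, 3), (10, 3), (11, 3)]
Unfold 3 (reflect across v@4): 8 holes -> [(8, 3), (8, 4), (9, 3), (9, 4), (10, 3), (10, 4), (11, 3), (11, 4)]
Unfold 4 (reflect across h@12): 16 holes -> [(8, 3), (8, 4), (9, 3), (9, 4), (10, 3), (10, 4), (11, 3), (11, 4), (12, 3), (12, 4), (13, 3), (13, 4), (14, 3), (14, 4), (15, 3), (15, 4)]
Unfold 5 (reflect across h@8): 32 holes -> [(0, 3), (0, 4), (1, 3), (1, 4), (2, 3), (2, 4), (3, 3), (3, 4), (4, 3), (4, 4), (5, 3), (5, 4), (6, 3), (6, 4), (7, 3), (7, 4), (8, 3), (8, 4), (9, 3), (9, 4), (10, 3), (10, 4), (11, 3), (11, 4), (12, 3), (12, 4), (13, 3), (13, 4), (14, 3), (14, 4), (15, 3), (15, 4)]

Answer: ...OO...
...OO...
...OO...
...OO...
...OO...
...OO...
...OO...
...OO...
...OO...
...OO...
...OO...
...OO...
...OO...
...OO...
...OO...
...OO...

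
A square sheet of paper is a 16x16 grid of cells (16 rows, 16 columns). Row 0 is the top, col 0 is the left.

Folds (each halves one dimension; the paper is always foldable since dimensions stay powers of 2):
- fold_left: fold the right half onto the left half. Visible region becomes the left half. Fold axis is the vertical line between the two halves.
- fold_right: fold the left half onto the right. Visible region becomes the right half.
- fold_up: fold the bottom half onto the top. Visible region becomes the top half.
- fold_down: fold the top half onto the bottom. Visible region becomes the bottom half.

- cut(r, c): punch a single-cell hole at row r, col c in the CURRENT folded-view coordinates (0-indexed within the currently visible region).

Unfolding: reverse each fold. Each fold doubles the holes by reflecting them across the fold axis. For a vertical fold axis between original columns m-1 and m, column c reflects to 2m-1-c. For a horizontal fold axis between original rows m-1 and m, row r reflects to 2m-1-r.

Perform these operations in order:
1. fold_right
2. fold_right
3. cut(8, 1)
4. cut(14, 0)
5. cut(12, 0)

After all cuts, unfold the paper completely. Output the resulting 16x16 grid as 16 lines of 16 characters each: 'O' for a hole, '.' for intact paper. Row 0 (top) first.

Op 1 fold_right: fold axis v@8; visible region now rows[0,16) x cols[8,16) = 16x8
Op 2 fold_right: fold axis v@12; visible region now rows[0,16) x cols[12,16) = 16x4
Op 3 cut(8, 1): punch at orig (8,13); cuts so far [(8, 13)]; region rows[0,16) x cols[12,16) = 16x4
Op 4 cut(14, 0): punch at orig (14,12); cuts so far [(8, 13), (14, 12)]; region rows[0,16) x cols[12,16) = 16x4
Op 5 cut(12, 0): punch at orig (12,12); cuts so far [(8, 13), (12, 12), (14, 12)]; region rows[0,16) x cols[12,16) = 16x4
Unfold 1 (reflect across v@12): 6 holes -> [(8, 10), (8, 13), (12, 11), (12, 12), (14, 11), (14, 12)]
Unfold 2 (reflect across v@8): 12 holes -> [(8, 2), (8, 5), (8, 10), (8, 13), (12, 3), (12, 4), (12, 11), (12, 12), (14, 3), (14, 4), (14, 11), (14, 12)]

Answer: ................
................
................
................
................
................
................
................
..O..O....O..O..
................
................
................
...OO......OO...
................
...OO......OO...
................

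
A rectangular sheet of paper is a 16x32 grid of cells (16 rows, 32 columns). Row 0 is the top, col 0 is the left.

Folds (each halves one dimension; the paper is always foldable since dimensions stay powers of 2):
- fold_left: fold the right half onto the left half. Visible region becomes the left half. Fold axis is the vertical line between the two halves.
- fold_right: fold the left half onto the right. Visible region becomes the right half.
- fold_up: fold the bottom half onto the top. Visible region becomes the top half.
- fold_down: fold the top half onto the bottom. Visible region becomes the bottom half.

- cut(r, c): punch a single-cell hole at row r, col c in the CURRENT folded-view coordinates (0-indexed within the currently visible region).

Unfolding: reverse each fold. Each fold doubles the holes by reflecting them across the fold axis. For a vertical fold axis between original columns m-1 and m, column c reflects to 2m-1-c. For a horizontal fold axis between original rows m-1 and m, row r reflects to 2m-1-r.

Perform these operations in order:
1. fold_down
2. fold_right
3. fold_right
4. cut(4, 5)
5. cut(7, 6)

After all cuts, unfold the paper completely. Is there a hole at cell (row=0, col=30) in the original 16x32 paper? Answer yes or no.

Op 1 fold_down: fold axis h@8; visible region now rows[8,16) x cols[0,32) = 8x32
Op 2 fold_right: fold axis v@16; visible region now rows[8,16) x cols[16,32) = 8x16
Op 3 fold_right: fold axis v@24; visible region now rows[8,16) x cols[24,32) = 8x8
Op 4 cut(4, 5): punch at orig (12,29); cuts so far [(12, 29)]; region rows[8,16) x cols[24,32) = 8x8
Op 5 cut(7, 6): punch at orig (15,30); cuts so far [(12, 29), (15, 30)]; region rows[8,16) x cols[24,32) = 8x8
Unfold 1 (reflect across v@24): 4 holes -> [(12, 18), (12, 29), (15, 17), (15, 30)]
Unfold 2 (reflect across v@16): 8 holes -> [(12, 2), (12, 13), (12, 18), (12, 29), (15, 1), (15, 14), (15, 17), (15, 30)]
Unfold 3 (reflect across h@8): 16 holes -> [(0, 1), (0, 14), (0, 17), (0, 30), (3, 2), (3, 13), (3, 18), (3, 29), (12, 2), (12, 13), (12, 18), (12, 29), (15, 1), (15, 14), (15, 17), (15, 30)]
Holes: [(0, 1), (0, 14), (0, 17), (0, 30), (3, 2), (3, 13), (3, 18), (3, 29), (12, 2), (12, 13), (12, 18), (12, 29), (15, 1), (15, 14), (15, 17), (15, 30)]

Answer: yes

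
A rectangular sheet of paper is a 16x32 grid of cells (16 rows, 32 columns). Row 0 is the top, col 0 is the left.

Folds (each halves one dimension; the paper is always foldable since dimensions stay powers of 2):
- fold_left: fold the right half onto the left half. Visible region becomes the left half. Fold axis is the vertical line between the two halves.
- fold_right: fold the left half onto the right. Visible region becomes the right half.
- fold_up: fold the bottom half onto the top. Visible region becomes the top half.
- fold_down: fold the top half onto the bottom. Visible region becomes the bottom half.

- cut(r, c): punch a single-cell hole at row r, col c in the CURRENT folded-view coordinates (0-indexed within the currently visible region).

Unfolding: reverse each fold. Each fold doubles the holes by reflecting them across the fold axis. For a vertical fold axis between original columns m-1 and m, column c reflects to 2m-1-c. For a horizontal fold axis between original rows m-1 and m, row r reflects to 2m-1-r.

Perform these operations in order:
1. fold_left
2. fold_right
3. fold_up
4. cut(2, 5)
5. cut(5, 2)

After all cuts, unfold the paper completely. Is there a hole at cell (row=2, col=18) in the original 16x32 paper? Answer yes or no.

Answer: yes

Derivation:
Op 1 fold_left: fold axis v@16; visible region now rows[0,16) x cols[0,16) = 16x16
Op 2 fold_right: fold axis v@8; visible region now rows[0,16) x cols[8,16) = 16x8
Op 3 fold_up: fold axis h@8; visible region now rows[0,8) x cols[8,16) = 8x8
Op 4 cut(2, 5): punch at orig (2,13); cuts so far [(2, 13)]; region rows[0,8) x cols[8,16) = 8x8
Op 5 cut(5, 2): punch at orig (5,10); cuts so far [(2, 13), (5, 10)]; region rows[0,8) x cols[8,16) = 8x8
Unfold 1 (reflect across h@8): 4 holes -> [(2, 13), (5, 10), (10, 10), (13, 13)]
Unfold 2 (reflect across v@8): 8 holes -> [(2, 2), (2, 13), (5, 5), (5, 10), (10, 5), (10, 10), (13, 2), (13, 13)]
Unfold 3 (reflect across v@16): 16 holes -> [(2, 2), (2, 13), (2, 18), (2, 29), (5, 5), (5, 10), (5, 21), (5, 26), (10, 5), (10, 10), (10, 21), (10, 26), (13, 2), (13, 13), (13, 18), (13, 29)]
Holes: [(2, 2), (2, 13), (2, 18), (2, 29), (5, 5), (5, 10), (5, 21), (5, 26), (10, 5), (10, 10), (10, 21), (10, 26), (13, 2), (13, 13), (13, 18), (13, 29)]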